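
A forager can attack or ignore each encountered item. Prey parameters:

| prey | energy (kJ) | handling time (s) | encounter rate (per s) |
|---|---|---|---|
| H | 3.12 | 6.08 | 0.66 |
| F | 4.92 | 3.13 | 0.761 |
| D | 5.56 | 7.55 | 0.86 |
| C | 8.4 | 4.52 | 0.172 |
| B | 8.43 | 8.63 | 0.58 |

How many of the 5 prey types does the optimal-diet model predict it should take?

E/h in descending order: C 1.86, F 1.57, B 0.977, D 0.736, H 0.513 kJ/s. The optimal diet is the largest prefix of this list for which every included type satisfies E_i/h_i > R on the types above it.
Rate on top 1: 0.8129. F: 1.57 > 0.8129 → include.
Rate on top 2: 1.248. B: 0.977 < 1.248 → exclude; stop.
Optimal diet: C, F — 2 of 5 types.

2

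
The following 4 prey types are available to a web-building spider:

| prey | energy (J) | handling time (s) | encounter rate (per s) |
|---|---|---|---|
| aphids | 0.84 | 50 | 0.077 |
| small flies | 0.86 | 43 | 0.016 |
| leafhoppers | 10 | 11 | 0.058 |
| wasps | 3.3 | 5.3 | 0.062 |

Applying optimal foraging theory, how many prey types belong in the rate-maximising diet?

2

E/h in descending order: leafhoppers 0.909, wasps 0.623, small flies 0.02, aphids 0.0168 J/s. The optimal diet is the largest prefix of this list for which every included type satisfies E_i/h_i > R on the types above it.
Rate on top 1: 0.3541. wasps: 0.623 > 0.3541 → include.
Rate on top 2: 0.399. small flies: 0.02 < 0.399 → exclude; stop.
Optimal diet: leafhoppers, wasps — 2 of 4 types.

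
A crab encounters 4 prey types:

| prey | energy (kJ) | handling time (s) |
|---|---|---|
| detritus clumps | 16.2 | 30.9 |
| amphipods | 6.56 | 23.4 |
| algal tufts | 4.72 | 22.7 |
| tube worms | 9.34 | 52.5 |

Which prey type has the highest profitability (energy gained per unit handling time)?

detritus clumps

In descending order of E/h:
detritus clumps: 16.2/30.9 = 0.524 kJ/s
amphipods: 6.56/23.4 = 0.28 kJ/s
algal tufts: 4.72/22.7 = 0.208 kJ/s
tube worms: 9.34/52.5 = 0.178 kJ/s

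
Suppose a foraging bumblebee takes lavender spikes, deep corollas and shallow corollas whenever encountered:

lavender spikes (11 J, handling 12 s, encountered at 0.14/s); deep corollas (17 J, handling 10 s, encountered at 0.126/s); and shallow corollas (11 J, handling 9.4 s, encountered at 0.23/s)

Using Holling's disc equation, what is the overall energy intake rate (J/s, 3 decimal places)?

1.018 J/s

Energy encountered per unit search time: 0.14×11 + 0.126×17 + 0.23×11 = 6.212 J/s.
Handling time per unit search time: 0.14×12 + 0.126×10 + 0.23×9.4 = 5.102.
Rate = 6.212/(1 + 5.102) = 1.018 J/s.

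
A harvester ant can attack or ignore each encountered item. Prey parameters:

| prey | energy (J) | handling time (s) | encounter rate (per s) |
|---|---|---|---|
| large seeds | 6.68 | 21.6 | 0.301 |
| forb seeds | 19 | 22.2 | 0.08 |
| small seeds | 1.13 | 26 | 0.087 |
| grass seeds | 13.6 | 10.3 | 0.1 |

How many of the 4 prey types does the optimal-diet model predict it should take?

2

E/h in descending order: grass seeds 1.32, forb seeds 0.856, large seeds 0.309, small seeds 0.0435 J/s. The optimal diet is the largest prefix of this list for which every included type satisfies E_i/h_i > R on the types above it.
Rate on top 1: 0.67. forb seeds: 0.856 > 0.67 → include.
Rate on top 2: 0.7567. large seeds: 0.309 < 0.7567 → exclude; stop.
Optimal diet: grass seeds, forb seeds — 2 of 4 types.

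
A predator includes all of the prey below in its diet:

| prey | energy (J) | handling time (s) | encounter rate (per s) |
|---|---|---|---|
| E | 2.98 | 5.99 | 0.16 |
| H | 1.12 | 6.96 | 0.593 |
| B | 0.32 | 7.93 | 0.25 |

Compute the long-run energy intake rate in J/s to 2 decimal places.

0.15 J/s

R = Σλ_iE_i / (1 + Σλ_ih_i)
Numerator: 0.16×2.98 + 0.593×1.12 + 0.25×0.32 = 1.221
Denominator: 1 + 0.16×5.99 + 0.593×6.96 + 0.25×7.93 = 8.068
R = 1.221/8.068 = 0.1513 J/s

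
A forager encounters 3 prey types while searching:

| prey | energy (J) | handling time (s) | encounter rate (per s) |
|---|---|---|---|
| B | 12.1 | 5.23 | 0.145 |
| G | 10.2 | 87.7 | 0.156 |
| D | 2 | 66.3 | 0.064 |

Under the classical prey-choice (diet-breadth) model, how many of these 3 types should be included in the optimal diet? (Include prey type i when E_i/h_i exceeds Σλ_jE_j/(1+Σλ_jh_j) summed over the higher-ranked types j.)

1

Profitabilities (E/h, J/s): B 2.31, G 0.116, D 0.0302. Add prey in this order while the next type's profitability exceeds the intake rate on those already taken.
Rate on top 1: 0.9978. G: 0.116 < 0.9978 → exclude; stop.
Optimal diet: B — 1 of 3 types.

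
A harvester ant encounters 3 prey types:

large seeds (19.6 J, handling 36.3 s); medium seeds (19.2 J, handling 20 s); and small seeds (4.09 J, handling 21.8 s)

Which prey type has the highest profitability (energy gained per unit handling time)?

Profitability E/h (J/s): large seeds = 19.6/36.3 = 0.54, medium seeds = 19.2/20 = 0.96, small seeds = 4.09/21.8 = 0.188.
Ranked: medium seeds > large seeds > small seeds.

medium seeds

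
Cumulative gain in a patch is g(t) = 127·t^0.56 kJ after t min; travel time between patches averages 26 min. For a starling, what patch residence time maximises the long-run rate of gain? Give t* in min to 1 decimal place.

Maximise g(t)/(T+t): set derivative to zero → g'(t)(T+t) = g(t).
g'(t) = 0.56·127·t^-0.44. Setting 0.56·127·t^-0.44 = 127·t^0.56/(26+t) gives 0.56(26+t) = t, so 0.44·t = 0.56×26.
t* = 0.56×26/0.44 = 33.09 min.

33.1 min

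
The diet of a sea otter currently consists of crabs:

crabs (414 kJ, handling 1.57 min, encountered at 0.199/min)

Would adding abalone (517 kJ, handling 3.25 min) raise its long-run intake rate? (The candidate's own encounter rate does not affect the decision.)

Current rate: (0.199×414)/(1 + 0.199×1.57) = 62.77 kJ/min.
Profitability of abalone: 517/3.25 = 159.1 kJ/min.
159.1 > 62.77, so adding abalone raises the average — include it.

Yes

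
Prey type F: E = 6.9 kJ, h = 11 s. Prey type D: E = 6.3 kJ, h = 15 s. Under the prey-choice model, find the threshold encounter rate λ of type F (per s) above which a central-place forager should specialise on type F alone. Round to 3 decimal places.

0.184 per s

The zero-one rule: include type D iff E₂/h₂ > λE₁/(1+λh₁). Equality gives the switch point.
λE₁h₂ = E₂ + λE₂h₁ ⇒ λ = E₂/(E₁h₂ − E₂h₁) = 6.3/(103.5 − 69.3) = 0.1842 per s.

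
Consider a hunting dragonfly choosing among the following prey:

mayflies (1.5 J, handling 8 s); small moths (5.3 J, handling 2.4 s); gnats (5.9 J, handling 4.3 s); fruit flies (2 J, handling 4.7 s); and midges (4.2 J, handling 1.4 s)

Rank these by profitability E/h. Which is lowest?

In descending order of E/h:
midges: 4.2/1.4 = 3 J/s
small moths: 5.3/2.4 = 2.21 J/s
gnats: 5.9/4.3 = 1.37 J/s
fruit flies: 2/4.7 = 0.426 J/s
mayflies: 1.5/8 = 0.188 J/s

mayflies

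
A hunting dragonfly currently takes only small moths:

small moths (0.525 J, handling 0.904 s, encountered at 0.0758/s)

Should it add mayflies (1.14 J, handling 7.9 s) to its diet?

Current rate: (0.0758×0.525)/(1 + 0.0758×0.904) = 0.03724 J/s.
mayflies: E/h = 1.14/7.9 = 0.1443 J/s.
0.1443 > 0.03724, so adding mayflies raises the average — include it.

Yes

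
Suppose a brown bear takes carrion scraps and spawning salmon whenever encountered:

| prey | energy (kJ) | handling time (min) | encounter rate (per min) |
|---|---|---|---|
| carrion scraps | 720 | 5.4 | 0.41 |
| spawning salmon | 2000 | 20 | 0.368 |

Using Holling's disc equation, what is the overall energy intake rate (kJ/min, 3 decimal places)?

Energy encountered per unit search time: 0.41×720 + 0.368×2000 = 1031 kJ/min.
Handling time per unit search time: 0.41×5.4 + 0.368×20 = 9.574.
Rate = 1031/(1 + 9.574) = 97.52 kJ/min.

97.522 kJ/min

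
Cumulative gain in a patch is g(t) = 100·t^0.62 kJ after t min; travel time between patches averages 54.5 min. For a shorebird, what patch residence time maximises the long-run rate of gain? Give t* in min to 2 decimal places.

88.92 min

Optimal t* satisfies g'(t*) = g(t*)/(T + t*).
g'(t) = 0.62·100·t^-0.38. Setting 0.62·100·t^-0.38 = 100·t^0.62/(54.5+t) gives 0.62(54.5+t) = t, so 0.38·t = 0.62×54.5.
t* = 0.62×54.5/0.38 = 88.92 min.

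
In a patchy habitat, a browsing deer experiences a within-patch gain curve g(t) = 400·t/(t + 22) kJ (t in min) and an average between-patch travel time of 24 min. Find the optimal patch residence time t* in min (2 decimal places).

Optimal t* satisfies g'(t*) = g(t*)/(T + t*).
g'(t) = 400·22/(t + 22)². Setting 400·22/(t+22)² = 400t/[(t+22)(24+t)] gives 22(24+t) = t(t+22), so t² = 22×24 = 528.
t* = √528 = 22.98 min.

22.98 min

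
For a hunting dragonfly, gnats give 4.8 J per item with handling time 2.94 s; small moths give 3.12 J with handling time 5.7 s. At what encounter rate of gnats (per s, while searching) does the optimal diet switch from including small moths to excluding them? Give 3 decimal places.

0.172 per s

The zero-one rule: include small moths iff E₂/h₂ > λE₁/(1+λh₁). Equality gives the switch point.
λE₁h₂ = E₂ + λE₂h₁ ⇒ λ = E₂/(E₁h₂ − E₂h₁) = 3.12/(27.36 − 9.173) = 0.1715 per s.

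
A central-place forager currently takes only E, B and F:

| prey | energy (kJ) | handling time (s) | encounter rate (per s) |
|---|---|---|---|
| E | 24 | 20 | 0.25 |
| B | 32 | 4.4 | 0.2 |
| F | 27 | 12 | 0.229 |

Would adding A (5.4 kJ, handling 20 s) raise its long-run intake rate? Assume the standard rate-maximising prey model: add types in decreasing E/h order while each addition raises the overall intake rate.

Intake rate on the current diet: R = (0.25×24 + 0.2×32 + 0.229×27) / (1 + 0.25×20 + 0.2×4.4 + 0.229×12) = 18.58/9.628 = 1.93 kJ/s.
A: E/h = 5.4/20 = 0.27 kJ/s.
0.27 < 1.93, so adding A would lower the average — exclude it.

No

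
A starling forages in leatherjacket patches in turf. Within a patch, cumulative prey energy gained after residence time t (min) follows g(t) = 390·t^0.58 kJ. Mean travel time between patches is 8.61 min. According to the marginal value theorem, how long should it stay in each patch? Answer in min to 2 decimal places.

Optimal t* satisfies g'(t*) = g(t*)/(T + t*).
g'(t) = 0.58·390·t^-0.42. Setting 0.58·390·t^-0.42 = 390·t^0.58/(8.61+t) gives 0.58(8.61+t) = t, so 0.42·t = 0.58×8.61.
t* = 0.58×8.61/0.42 = 11.89 min.

11.89 min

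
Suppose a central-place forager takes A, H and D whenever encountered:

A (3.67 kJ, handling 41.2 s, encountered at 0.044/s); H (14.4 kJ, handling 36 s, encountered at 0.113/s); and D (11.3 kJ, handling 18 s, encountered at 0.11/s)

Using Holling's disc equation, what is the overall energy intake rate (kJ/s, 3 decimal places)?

0.342 kJ/s

R = Σλ_iE_i / (1 + Σλ_ih_i)
Numerator: 0.044×3.67 + 0.113×14.4 + 0.11×11.3 = 3.032
Denominator: 1 + 0.044×41.2 + 0.113×36 + 0.11×18 = 8.861
R = 3.032/8.861 = 0.3421 kJ/s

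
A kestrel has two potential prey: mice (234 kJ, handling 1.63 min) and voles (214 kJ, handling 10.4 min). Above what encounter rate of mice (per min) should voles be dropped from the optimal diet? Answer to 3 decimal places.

0.103 per min

At the threshold, the rate on mice alone equals the profitability of voles: λ·234/(1 + λ·1.63) = 214/10.4 = 20.58.
Rearranging, λ(234 − 20.58×1.63) = 20.58, so λ = 20.58/200.5 = 0.1026 per min.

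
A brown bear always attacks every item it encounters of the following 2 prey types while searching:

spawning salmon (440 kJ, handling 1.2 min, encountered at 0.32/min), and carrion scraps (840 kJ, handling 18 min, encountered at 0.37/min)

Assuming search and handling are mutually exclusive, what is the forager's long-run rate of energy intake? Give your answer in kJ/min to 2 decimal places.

56.14 kJ/min

Energy encountered per unit search time: 0.32×440 + 0.37×840 = 451.6 kJ/min.
Handling time per unit search time: 0.32×1.2 + 0.37×18 = 7.044.
Rate = 451.6/(1 + 7.044) = 56.14 kJ/min.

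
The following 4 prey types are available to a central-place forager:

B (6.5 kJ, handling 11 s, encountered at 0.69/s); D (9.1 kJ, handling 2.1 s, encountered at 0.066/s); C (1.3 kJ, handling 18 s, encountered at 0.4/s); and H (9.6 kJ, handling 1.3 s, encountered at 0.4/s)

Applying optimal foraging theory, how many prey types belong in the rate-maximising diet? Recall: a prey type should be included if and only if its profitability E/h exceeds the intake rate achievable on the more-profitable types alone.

2

Rank by E/h (kJ/s): H 7.38, D 4.33, B 0.591, C 0.0722. Include each in turn until the next type's E/h falls below the running intake rate.
Rate on top 1: 2.526. D: 4.33 > 2.526 → include.
Rate on top 2: 2.677. B: 0.591 < 2.677 → exclude; stop.
Optimal diet: H, D — 2 of 4 types.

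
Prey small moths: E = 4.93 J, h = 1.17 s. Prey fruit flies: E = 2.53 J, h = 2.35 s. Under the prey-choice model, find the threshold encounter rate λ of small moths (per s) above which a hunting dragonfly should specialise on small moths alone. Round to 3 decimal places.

At the threshold, the rate on small moths alone equals the profitability of fruit flies: λ·4.93/(1 + λ·1.17) = 2.53/2.35 = 1.077.
Rearranging, λ(4.93 − 1.077×1.17) = 1.077, so λ = 1.077/3.67 = 0.2933 per s.

0.293 per s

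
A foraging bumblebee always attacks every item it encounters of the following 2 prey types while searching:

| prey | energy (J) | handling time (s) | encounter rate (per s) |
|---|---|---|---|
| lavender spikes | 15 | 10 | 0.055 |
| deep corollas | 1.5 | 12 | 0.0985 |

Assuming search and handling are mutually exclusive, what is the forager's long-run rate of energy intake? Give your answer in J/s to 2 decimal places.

0.36 J/s

R = Σλ_iE_i / (1 + Σλ_ih_i)
Numerator: 0.055×15 + 0.0985×1.5 = 0.9728
Denominator: 1 + 0.055×10 + 0.0985×12 = 2.732
R = 0.9728/2.732 = 0.3561 J/s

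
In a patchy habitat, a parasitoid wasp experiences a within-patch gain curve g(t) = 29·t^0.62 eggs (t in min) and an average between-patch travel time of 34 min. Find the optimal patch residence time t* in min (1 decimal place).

Optimal t* satisfies g'(t*) = g(t*)/(T + t*).
g'(t) = 0.62·29·t^-0.38. Setting 0.62·29·t^-0.38 = 29·t^0.62/(34+t) gives 0.62(34+t) = t, so 0.38·t = 0.62×34.
t* = 0.62×34/0.38 = 55.47 min.

55.5 min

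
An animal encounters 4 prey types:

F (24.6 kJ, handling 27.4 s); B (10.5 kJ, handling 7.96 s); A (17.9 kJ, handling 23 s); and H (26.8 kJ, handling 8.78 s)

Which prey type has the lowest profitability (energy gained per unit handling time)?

A

In descending order of E/h:
H: 26.8/8.78 = 3.05 kJ/s
B: 10.5/7.96 = 1.32 kJ/s
F: 24.6/27.4 = 0.898 kJ/s
A: 17.9/23 = 0.778 kJ/s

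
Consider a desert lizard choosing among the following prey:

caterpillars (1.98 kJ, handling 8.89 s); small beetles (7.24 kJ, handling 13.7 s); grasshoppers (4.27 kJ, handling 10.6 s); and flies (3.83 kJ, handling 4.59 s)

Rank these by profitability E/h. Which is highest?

Profitability E/h (kJ/s): caterpillars = 1.98/8.89 = 0.223, small beetles = 7.24/13.7 = 0.528, grasshoppers = 4.27/10.6 = 0.403, flies = 3.83/4.59 = 0.834.
Ranked: flies > small beetles > grasshoppers > caterpillars.

flies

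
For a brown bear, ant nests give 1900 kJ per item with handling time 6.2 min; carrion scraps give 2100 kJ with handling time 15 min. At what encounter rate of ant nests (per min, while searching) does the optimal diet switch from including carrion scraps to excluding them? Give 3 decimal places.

Drop carrion scraps once their profitability E₂/h₂ falls below the rate achievable on ant nests alone: E₂/h₂ = λE₁/(1 + λh₁).
Solve for λ: λE₁h₂ = E₂(1 + λh₁) → λ(E₁h₂ − E₂h₁) = E₂ → λ = E₂/(E₁h₂ − E₂h₁).
λ = 2100/(1900×15 − 2100×6.2) = 2100/1.548e+04 = 0.1357 per min.

0.136 per min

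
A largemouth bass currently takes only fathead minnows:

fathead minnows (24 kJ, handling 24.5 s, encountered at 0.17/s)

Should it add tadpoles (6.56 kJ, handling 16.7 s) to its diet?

On fathead minnows alone, R = ΣλE/(1+Σλh) = 4.08/5.165 = 0.7899 kJ/s.
tadpoles: E/h = 6.56/16.7 = 0.3928 kJ/s.
Since 0.3928 < R, time spent handling tadpoles is better spent searching.

No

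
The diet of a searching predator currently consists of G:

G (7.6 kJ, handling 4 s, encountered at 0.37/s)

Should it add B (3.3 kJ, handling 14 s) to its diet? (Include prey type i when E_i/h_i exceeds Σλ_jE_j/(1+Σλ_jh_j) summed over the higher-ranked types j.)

No

Current rate: (0.37×7.6)/(1 + 0.37×4) = 1.134 kJ/s.
Profitability of B: 3.3/14 = 0.2357 kJ/s.
Since 0.2357 < R, time spent handling B is better spent searching.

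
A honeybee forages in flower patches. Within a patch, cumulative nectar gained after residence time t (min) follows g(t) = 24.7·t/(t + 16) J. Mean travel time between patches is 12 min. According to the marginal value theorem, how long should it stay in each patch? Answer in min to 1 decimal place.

13.9 min

Maximise g(t)/(T+t): set derivative to zero → g'(t)(T+t) = g(t).
g'(t) = 24.7·16/(t + 16)². Setting 24.7·16/(t+16)² = 24.7t/[(t+16)(12+t)] gives 16(12+t) = t(t+16), so t² = 16×12 = 192.
t* = √192 = 13.86 min.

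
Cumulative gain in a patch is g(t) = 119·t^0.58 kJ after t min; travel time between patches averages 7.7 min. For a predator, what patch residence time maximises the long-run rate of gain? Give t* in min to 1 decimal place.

Maximise g(t)/(T+t): set derivative to zero → g'(t)(T+t) = g(t).
g'(t) = 0.58·119·t^-0.42. Setting 0.58·119·t^-0.42 = 119·t^0.58/(7.7+t) gives 0.58(7.7+t) = t, so 0.42·t = 0.58×7.7.
t* = 0.58×7.7/0.42 = 10.63 min.

10.6 min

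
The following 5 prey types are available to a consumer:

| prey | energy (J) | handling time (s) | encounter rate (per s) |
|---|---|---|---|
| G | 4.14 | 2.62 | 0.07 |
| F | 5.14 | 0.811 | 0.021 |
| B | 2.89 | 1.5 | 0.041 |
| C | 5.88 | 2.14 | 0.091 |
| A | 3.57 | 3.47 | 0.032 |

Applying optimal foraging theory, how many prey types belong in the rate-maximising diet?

E/h in descending order: F 6.34, C 2.75, B 1.93, G 1.58, A 1.03 J/s. The optimal diet is the largest prefix of this list for which every included type satisfies E_i/h_i > R on the types above it.
Rate on top 1: 0.1061. C: 2.75 > 0.1061 → include.
Rate on top 2: 0.5306. B: 1.93 > 0.5306 → include.
Rate on top 3: 0.5981. G: 1.58 > 0.5981 → include.
Rate on top 4: 0.7217. A: 1.03 > 0.7217 → include.
Optimal diet: F, C, B, G, A — 5 of 5 types.

5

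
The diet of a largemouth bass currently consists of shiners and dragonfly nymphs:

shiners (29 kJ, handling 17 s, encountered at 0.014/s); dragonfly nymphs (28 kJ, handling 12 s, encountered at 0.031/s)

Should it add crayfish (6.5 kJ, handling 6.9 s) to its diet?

Current rate: (0.014×29 + 0.031×28)/(1 + 0.014×17 + 0.031×12) = 0.7913 kJ/s.
crayfish: E/h = 6.5/6.9 = 0.942 kJ/s.
Since 0.942 > R, including crayfish increases the long-run rate.

Yes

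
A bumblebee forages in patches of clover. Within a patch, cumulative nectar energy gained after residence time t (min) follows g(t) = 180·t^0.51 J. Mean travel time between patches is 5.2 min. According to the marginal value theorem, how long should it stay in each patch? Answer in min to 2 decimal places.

5.41 min

Optimal t* satisfies g'(t*) = g(t*)/(T + t*).
g'(t) = 0.51·180·t^-0.49. Setting 0.51·180·t^-0.49 = 180·t^0.51/(5.2+t) gives 0.51(5.2+t) = t, so 0.49·t = 0.51×5.2.
t* = 0.51×5.2/0.49 = 5.412 min.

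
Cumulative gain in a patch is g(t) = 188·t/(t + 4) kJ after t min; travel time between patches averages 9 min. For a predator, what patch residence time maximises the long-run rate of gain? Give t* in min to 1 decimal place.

Maximise g(t)/(T+t): set derivative to zero → g'(t)(T+t) = g(t).
g'(t) = 188·4/(t + 4)². Setting 188·4/(t+4)² = 188t/[(t+4)(9+t)] gives 4(9+t) = t(t+4), so t² = 4×9 = 36.
t* = √36 = 6 min.

6.0 min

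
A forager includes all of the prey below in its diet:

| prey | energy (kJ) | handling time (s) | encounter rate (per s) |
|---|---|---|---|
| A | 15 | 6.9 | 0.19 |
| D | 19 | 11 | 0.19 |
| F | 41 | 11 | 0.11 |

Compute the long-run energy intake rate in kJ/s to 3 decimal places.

Energy encountered per unit search time: 0.19×15 + 0.19×19 + 0.11×41 = 10.97 kJ/s.
Handling time per unit search time: 0.19×6.9 + 0.19×11 + 0.11×11 = 4.611.
Rate = 10.97/(1 + 4.611) = 1.955 kJ/s.

1.955 kJ/s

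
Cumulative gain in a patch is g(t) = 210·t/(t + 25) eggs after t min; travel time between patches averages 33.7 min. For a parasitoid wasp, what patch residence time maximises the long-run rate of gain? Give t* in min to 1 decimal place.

Maximise g(t)/(T+t): set derivative to zero → g'(t)(T+t) = g(t).
g'(t) = 210·25/(t + 25)². Setting 210·25/(t+25)² = 210t/[(t+25)(33.7+t)] gives 25(33.7+t) = t(t+25), so t² = 25×33.7 = 842.5.
t* = √842.5 = 29.03 min.

29.0 min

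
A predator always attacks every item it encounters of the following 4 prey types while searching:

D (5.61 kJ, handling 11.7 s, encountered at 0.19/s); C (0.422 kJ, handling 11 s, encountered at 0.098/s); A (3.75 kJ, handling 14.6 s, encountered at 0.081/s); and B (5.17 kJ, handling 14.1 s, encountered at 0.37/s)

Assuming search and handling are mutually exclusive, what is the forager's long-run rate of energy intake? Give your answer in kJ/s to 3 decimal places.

0.311 kJ/s

R = Σλ_iE_i / (1 + Σλ_ih_i)
Numerator: 0.19×5.61 + 0.098×0.422 + 0.081×3.75 + 0.37×5.17 = 3.324
Denominator: 1 + 0.19×11.7 + 0.098×11 + 0.081×14.6 + 0.37×14.1 = 10.7
R = 3.324/10.7 = 0.3106 kJ/s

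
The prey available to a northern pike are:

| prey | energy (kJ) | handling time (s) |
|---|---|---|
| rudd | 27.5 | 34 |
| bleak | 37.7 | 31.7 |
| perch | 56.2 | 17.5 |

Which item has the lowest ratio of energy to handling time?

In descending order of E/h:
perch: 56.2/17.5 = 3.21 kJ/s
bleak: 37.7/31.7 = 1.19 kJ/s
rudd: 27.5/34 = 0.809 kJ/s

rudd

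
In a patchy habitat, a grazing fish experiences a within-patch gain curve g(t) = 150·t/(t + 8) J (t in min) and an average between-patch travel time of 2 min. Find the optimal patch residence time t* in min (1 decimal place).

4.0 min

By the marginal value theorem, leave when the instantaneous gain rate g'(t) equals the habitat-wide average g(t)/(T + t).
g'(t) = 150·8/(t + 8)². Setting 150·8/(t+8)² = 150t/[(t+8)(2+t)] gives 8(2+t) = t(t+8), so t² = 8×2 = 16.
t* = √16 = 4 min.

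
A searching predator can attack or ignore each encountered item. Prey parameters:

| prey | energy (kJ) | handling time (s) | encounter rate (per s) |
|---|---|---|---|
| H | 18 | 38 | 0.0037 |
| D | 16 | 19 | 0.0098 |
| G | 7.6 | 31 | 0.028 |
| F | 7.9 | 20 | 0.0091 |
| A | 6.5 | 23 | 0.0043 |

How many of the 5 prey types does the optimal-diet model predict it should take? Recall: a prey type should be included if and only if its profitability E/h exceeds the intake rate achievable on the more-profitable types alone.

Profitabilities (E/h, kJ/s): D 0.842, H 0.474, F 0.395, A 0.283, G 0.245. Add prey in this order while the next type's profitability exceeds the intake rate on those already taken.
Rate on top 1: 0.1322. H: 0.474 > 0.1322 → include.
Rate on top 2: 0.1684. F: 0.395 > 0.1684 → include.
Rate on top 3: 0.1957. A: 0.283 > 0.1957 → include.
Rate on top 4: 0.2011. G: 0.245 > 0.2011 → include.
Optimal diet: D, H, F, A, G — 5 of 5 types.

5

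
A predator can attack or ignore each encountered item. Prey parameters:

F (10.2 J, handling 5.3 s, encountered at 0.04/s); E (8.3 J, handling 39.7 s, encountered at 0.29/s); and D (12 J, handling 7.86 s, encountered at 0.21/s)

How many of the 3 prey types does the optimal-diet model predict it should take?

2

Rank by E/h (J/s): F 1.92, D 1.53, E 0.209. Include each in turn until the next type's E/h falls below the running intake rate.
Rate on top 1: 0.3366. D: 1.53 > 0.3366 → include.
Rate on top 2: 1.023. E: 0.209 < 1.023 → exclude; stop.
Optimal diet: F, D — 2 of 3 types.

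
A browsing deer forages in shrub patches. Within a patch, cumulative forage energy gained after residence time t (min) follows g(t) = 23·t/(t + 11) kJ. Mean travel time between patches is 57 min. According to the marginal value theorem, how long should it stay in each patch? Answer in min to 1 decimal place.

Maximise g(t)/(T+t): set derivative to zero → g'(t)(T+t) = g(t).
g'(t) = 23·11/(t + 11)². Setting 23·11/(t+11)² = 23t/[(t+11)(57+t)] gives 11(57+t) = t(t+11), so t² = 11×57 = 627.
t* = √627 = 25.04 min.

25.0 min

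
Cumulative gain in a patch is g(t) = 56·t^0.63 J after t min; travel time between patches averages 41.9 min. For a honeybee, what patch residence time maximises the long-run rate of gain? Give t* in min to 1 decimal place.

Optimal t* satisfies g'(t*) = g(t*)/(T + t*).
g'(t) = 0.63·56·t^-0.37. Setting 0.63·56·t^-0.37 = 56·t^0.63/(41.9+t) gives 0.63(41.9+t) = t, so 0.37·t = 0.63×41.9.
t* = 0.63×41.9/0.37 = 71.34 min.

71.3 min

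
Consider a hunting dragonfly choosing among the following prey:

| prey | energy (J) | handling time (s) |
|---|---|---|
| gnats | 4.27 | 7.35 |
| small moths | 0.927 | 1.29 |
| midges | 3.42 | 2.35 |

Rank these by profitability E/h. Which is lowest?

gnats

Profitability E/h (J/s): gnats = 4.27/7.35 = 0.581, small moths = 0.927/1.29 = 0.719, midges = 3.42/2.35 = 1.46.
Ranked: midges > small moths > gnats.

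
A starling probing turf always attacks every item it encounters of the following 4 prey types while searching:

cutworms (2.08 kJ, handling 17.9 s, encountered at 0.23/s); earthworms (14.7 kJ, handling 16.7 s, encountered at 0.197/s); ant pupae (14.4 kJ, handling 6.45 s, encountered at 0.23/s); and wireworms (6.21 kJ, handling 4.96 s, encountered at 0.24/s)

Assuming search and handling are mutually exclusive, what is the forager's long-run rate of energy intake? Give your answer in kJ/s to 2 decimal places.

R = (0.23×2.08 + 0.197×14.7 + 0.23×14.4 + 0.24×6.21) / (1 + 0.23×17.9 + 0.197×16.7 + 0.23×6.45 + 0.24×4.96) = 8.177/11.08 = 0.7379 kJ/s.

0.74 kJ/s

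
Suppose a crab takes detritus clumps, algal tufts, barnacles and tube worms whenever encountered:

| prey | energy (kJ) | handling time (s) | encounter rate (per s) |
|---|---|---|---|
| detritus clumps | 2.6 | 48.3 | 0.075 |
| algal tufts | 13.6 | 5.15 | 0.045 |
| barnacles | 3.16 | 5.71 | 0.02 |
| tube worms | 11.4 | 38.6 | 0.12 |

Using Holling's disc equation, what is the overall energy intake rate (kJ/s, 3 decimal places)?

R = Σλ_iE_i / (1 + Σλ_ih_i)
Numerator: 0.075×2.6 + 0.045×13.6 + 0.02×3.16 + 0.12×11.4 = 2.238
Denominator: 1 + 0.075×48.3 + 0.045×5.15 + 0.02×5.71 + 0.12×38.6 = 9.6
R = 2.238/9.6 = 0.2331 kJ/s

0.233 kJ/s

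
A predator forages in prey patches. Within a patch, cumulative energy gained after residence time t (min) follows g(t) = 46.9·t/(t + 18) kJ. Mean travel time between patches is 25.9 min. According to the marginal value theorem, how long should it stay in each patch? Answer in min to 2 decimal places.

Optimal t* satisfies g'(t*) = g(t*)/(T + t*).
g'(t) = 46.9·18/(t + 18)². Setting 46.9·18/(t+18)² = 46.9t/[(t+18)(25.9+t)] gives 18(25.9+t) = t(t+18), so t² = 18×25.9 = 466.2.
t* = √466.2 = 21.59 min.

21.59 min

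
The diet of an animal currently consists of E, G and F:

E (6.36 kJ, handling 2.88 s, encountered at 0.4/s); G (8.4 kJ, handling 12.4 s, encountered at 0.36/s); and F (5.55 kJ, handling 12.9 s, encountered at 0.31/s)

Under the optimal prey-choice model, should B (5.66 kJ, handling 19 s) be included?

On E, G and F alone, R = ΣλE/(1+Σλh) = 7.289/10.62 = 0.6866 kJ/s.
Profitability of B: 5.66/19 = 0.2979 kJ/s.
Since 0.2979 < R, time spent handling B is better spent searching.

No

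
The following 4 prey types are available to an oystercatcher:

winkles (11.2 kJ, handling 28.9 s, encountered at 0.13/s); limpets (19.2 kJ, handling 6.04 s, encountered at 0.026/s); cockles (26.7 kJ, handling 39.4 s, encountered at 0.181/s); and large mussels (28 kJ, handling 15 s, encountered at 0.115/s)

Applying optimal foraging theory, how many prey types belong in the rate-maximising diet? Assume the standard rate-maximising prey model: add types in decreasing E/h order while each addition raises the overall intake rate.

Rank by E/h (kJ/s): limpets 3.18, large mussels 1.87, cockles 0.678, winkles 0.388. Include each in turn until the next type's E/h falls below the running intake rate.
Rate on top 1: 0.4314. large mussels: 1.87 > 0.4314 → include.
Rate on top 2: 1.29. cockles: 0.678 < 1.29 → exclude; stop.
Optimal diet: limpets, large mussels — 2 of 4 types.

2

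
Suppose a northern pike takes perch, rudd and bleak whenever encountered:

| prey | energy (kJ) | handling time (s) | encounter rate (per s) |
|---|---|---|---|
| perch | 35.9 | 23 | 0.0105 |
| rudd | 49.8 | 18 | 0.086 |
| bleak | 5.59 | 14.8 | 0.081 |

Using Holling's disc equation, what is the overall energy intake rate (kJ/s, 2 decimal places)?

Energy encountered per unit search time: 0.0105×35.9 + 0.086×49.8 + 0.081×5.59 = 5.113 kJ/s.
Handling time per unit search time: 0.0105×23 + 0.086×18 + 0.081×14.8 = 2.988.
Rate = 5.113/(1 + 2.988) = 1.282 kJ/s.

1.28 kJ/s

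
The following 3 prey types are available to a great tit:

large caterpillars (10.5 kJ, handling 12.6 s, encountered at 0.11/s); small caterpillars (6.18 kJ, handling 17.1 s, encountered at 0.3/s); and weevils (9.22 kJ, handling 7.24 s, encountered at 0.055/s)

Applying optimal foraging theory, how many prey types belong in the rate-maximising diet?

Rank by E/h (kJ/s): weevils 1.27, large caterpillars 0.833, small caterpillars 0.361. Include each in turn until the next type's E/h falls below the running intake rate.
Rate on top 1: 0.3627. large caterpillars: 0.833 > 0.3627 → include.
Rate on top 2: 0.597. small caterpillars: 0.361 < 0.597 → exclude; stop.
Optimal diet: weevils, large caterpillars — 2 of 3 types.

2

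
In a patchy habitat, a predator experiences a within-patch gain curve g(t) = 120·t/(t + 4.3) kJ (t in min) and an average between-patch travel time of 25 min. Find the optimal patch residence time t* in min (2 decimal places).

10.37 min

Optimal t* satisfies g'(t*) = g(t*)/(T + t*).
g'(t) = 120·4.3/(t + 4.3)². Setting 120·4.3/(t+4.3)² = 120t/[(t+4.3)(25+t)] gives 4.3(25+t) = t(t+4.3), so t² = 4.3×25 = 107.5.
t* = √107.5 = 10.37 min.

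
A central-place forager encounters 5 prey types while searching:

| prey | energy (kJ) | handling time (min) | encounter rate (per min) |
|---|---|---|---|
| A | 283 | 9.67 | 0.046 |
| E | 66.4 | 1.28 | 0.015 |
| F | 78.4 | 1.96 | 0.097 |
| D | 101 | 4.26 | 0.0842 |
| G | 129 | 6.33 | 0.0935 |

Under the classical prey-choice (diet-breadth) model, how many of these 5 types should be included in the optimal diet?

5

Rank by E/h (kJ/min): E 51.9, F 40, A 29.3, D 23.7, G 20.4. Include each in turn until the next type's E/h falls below the running intake rate.
Rate on top 1: 0.9772. F: 40 > 0.9772 → include.
Rate on top 2: 7.112. A: 29.3 > 7.112 → include.
Rate on top 3: 13.07. D: 23.7 > 13.07 → include.
Rate on top 4: 14.97. G: 20.4 > 14.97 → include.
Optimal diet: E, F, A, D, G — 5 of 5 types.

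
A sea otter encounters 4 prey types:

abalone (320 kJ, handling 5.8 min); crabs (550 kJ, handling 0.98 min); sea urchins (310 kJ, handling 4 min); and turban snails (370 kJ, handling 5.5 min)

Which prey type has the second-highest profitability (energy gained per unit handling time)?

sea urchins

Profitability E/h (kJ/min): abalone = 320/5.8 = 55.2, crabs = 550/0.98 = 561, sea urchins = 310/4 = 77.5, turban snails = 370/5.5 = 67.3.
Ranked: crabs > sea urchins > turban snails > abalone.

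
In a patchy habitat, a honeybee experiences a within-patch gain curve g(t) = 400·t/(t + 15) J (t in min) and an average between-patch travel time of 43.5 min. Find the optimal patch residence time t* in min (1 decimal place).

By the marginal value theorem, leave when the instantaneous gain rate g'(t) equals the habitat-wide average g(t)/(T + t).
g'(t) = 400·15/(t + 15)². Setting 400·15/(t+15)² = 400t/[(t+15)(43.5+t)] gives 15(43.5+t) = t(t+15), so t² = 15×43.5 = 652.5.
t* = √652.5 = 25.54 min.

25.5 min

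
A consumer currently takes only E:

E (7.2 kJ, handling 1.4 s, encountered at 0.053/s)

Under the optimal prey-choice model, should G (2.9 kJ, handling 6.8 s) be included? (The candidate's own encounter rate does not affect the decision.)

Intake rate on the current diet: R = (0.053×7.2) / (1 + 0.053×1.4) = 0.3816/1.074 = 0.3552 kJ/s.
G: E/h = 2.9/6.8 = 0.4265 kJ/s.
Since 0.4265 > R, including G increases the long-run rate.

Yes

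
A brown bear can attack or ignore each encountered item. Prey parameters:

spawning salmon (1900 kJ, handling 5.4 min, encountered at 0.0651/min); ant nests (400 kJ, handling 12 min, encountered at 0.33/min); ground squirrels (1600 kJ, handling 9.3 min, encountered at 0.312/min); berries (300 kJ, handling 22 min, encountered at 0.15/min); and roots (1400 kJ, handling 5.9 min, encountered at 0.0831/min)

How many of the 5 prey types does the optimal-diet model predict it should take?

3

Profitabilities (E/h, kJ/min): spawning salmon 352, roots 237, ground squirrels 172, ant nests 33.3, berries 13.6. Add prey in this order while the next type's profitability exceeds the intake rate on those already taken.
Rate on top 1: 91.52. roots: 237 > 91.52 → include.
Rate on top 2: 130.3. ground squirrels: 172 > 130.3 → include.
Rate on top 3: 155.8. ant nests: 33.3 < 155.8 → exclude; stop.
Optimal diet: spawning salmon, roots, ground squirrels — 3 of 5 types.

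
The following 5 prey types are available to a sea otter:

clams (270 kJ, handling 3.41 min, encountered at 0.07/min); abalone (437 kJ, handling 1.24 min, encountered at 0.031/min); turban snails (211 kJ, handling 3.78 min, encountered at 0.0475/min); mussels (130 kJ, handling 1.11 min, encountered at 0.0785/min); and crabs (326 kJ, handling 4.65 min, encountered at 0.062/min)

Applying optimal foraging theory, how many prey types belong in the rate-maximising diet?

5

E/h in descending order: abalone 352, mussels 117, clams 79.2, crabs 70.1, turban snails 55.8 kJ/min. The optimal diet is the largest prefix of this list for which every included type satisfies E_i/h_i > R on the types above it.
Rate on top 1: 13.05. mussels: 117 > 13.05 → include.
Rate on top 2: 21.1. clams: 79.2 > 21.1 → include.
Rate on top 3: 31.26. crabs: 70.1 > 31.26 → include.
Rate on top 4: 38.04. turban snails: 55.8 > 38.04 → include.
Optimal diet: abalone, mussels, clams, crabs, turban snails — 5 of 5 types.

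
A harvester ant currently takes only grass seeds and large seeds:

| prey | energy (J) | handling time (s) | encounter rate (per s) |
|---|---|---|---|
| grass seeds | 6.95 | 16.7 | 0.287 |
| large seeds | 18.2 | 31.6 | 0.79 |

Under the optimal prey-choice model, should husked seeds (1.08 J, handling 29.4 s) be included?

No

Intake rate on the current diet: R = (0.287×6.95 + 0.79×18.2) / (1 + 0.287×16.7 + 0.79×31.6) = 16.37/30.76 = 0.5323 J/s.
Profitability of husked seeds: 1.08/29.4 = 0.03673 J/s.
Since 0.03673 < R, time spent handling husked seeds is better spent searching.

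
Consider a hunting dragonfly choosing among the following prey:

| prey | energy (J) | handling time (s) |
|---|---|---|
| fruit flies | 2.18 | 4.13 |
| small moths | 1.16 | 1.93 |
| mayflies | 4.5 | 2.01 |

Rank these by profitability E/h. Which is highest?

mayflies

Profitability E/h (J/s): fruit flies = 2.18/4.13 = 0.528, small moths = 1.16/1.93 = 0.601, mayflies = 4.5/2.01 = 2.24.
Ranked: mayflies > small moths > fruit flies.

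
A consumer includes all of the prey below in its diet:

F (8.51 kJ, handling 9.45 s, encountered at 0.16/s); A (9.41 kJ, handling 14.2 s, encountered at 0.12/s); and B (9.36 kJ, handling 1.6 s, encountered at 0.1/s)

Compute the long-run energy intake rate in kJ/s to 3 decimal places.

R = Σλ_iE_i / (1 + Σλ_ih_i)
Numerator: 0.16×8.51 + 0.12×9.41 + 0.1×9.36 = 3.427
Denominator: 1 + 0.16×9.45 + 0.12×14.2 + 0.1×1.6 = 4.376
R = 3.427/4.376 = 0.7831 kJ/s

0.783 kJ/s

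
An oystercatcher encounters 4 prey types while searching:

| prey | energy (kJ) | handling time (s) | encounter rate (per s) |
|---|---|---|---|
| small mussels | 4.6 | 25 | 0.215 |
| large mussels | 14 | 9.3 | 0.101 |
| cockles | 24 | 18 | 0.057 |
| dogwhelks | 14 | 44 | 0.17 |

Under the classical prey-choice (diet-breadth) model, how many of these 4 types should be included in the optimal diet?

2

Rank by E/h (kJ/s): large mussels 1.51, cockles 1.33, dogwhelks 0.318, small mussels 0.184. Include each in turn until the next type's E/h falls below the running intake rate.
Rate on top 1: 0.7291. cockles: 1.33 > 0.7291 → include.
Rate on top 2: 0.9382. dogwhelks: 0.318 < 0.9382 → exclude; stop.
Optimal diet: large mussels, cockles — 2 of 4 types.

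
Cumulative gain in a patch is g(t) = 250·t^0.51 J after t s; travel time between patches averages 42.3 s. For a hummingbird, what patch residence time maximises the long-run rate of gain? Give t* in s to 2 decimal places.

Maximise g(t)/(T+t): set derivative to zero → g'(t)(T+t) = g(t).
g'(t) = 0.51·250·t^-0.49. Setting 0.51·250·t^-0.49 = 250·t^0.51/(42.3+t) gives 0.51(42.3+t) = t, so 0.49·t = 0.51×42.3.
t* = 0.51×42.3/0.49 = 44.03 s.

44.03 s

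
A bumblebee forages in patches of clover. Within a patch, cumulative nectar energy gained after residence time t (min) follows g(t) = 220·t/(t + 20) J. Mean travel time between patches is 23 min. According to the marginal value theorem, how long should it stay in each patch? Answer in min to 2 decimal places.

Maximise g(t)/(T+t): set derivative to zero → g'(t)(T+t) = g(t).
g'(t) = 220·20/(t + 20)². Setting 220·20/(t+20)² = 220t/[(t+20)(23+t)] gives 20(23+t) = t(t+20), so t² = 20×23 = 460.
t* = √460 = 21.45 min.

21.45 min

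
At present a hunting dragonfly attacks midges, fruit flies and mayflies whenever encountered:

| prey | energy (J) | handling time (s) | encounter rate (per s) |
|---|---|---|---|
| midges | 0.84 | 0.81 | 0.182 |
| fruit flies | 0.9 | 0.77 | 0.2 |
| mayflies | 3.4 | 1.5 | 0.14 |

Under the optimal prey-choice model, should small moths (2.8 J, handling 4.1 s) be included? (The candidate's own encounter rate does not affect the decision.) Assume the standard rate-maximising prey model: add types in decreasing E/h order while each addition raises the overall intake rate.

On midges, fruit flies and mayflies alone, R = ΣλE/(1+Σλh) = 0.8089/1.511 = 0.5352 J/s.
small moths: E/h = 2.8/4.1 = 0.6829 J/s.
0.6829 > 0.5352, so adding small moths raises the average — include it.

Yes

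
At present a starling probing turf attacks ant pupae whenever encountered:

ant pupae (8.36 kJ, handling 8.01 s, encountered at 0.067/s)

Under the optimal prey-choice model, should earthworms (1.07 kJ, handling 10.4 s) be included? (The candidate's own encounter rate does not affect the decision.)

On ant pupae alone, R = ΣλE/(1+Σλh) = 0.5601/1.537 = 0.3645 kJ/s.
Profitability of earthworms: 1.07/10.4 = 0.1029 kJ/s.
0.1029 < 0.3645, so adding earthworms would lower the average — exclude it.

No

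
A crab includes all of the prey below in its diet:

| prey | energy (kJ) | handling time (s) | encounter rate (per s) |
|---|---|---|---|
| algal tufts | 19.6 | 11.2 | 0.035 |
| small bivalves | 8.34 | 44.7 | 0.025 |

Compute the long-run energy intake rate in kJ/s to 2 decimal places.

0.36 kJ/s

Energy encountered per unit search time: 0.035×19.6 + 0.025×8.34 = 0.8945 kJ/s.
Handling time per unit search time: 0.035×11.2 + 0.025×44.7 = 1.51.
Rate = 0.8945/(1 + 1.51) = 0.3564 kJ/s.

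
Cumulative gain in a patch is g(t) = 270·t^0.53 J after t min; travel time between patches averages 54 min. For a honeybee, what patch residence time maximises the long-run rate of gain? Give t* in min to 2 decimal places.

Optimal t* satisfies g'(t*) = g(t*)/(T + t*).
g'(t) = 0.53·270·t^-0.47. Setting 0.53·270·t^-0.47 = 270·t^0.53/(54+t) gives 0.53(54+t) = t, so 0.47·t = 0.53×54.
t* = 0.53×54/0.47 = 60.89 min.

60.89 min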